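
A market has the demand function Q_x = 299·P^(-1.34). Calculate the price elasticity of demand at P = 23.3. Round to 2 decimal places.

For a Cobb–Douglas (constant-elasticity) form Q_x = A·P^α·…, the elasticity with respect to P equals the exponent α at every point.
Here the exponent on P is -1.34, so the price elasticity of demand is -1.34.

-1.34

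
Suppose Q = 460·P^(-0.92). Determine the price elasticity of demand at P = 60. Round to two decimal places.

-0.92

For a Cobb–Douglas (constant-elasticity) form Q = A·P^α·…, the elasticity with respect to P equals the exponent α at every point.
Here the exponent on P is -0.92, so the price elasticity of demand is -0.92.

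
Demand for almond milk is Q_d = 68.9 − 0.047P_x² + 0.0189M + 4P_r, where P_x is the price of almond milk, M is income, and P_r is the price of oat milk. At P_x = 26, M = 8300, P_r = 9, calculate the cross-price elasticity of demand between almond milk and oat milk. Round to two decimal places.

Substituting, Q_d = 68.9 − 0.047(26)² + 0.0189(8300) + 4(9) = 68.9 − 31.772 + 156.87 + 36 = 229.998.
∂Q_d/∂P_r = +4, so E_xy = 4·(9/229.998) ≈ 0.16.
E_xy > 0: the goods are substitutes.

0.16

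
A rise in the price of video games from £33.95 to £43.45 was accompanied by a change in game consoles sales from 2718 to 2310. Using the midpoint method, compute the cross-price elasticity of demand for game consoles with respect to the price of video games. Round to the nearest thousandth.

-0.661

%ΔQ_x = (2310 − 2718)/[(2718+2310)/2] = -408/2514 ≈ -0.1623.
%ΔP_y = (43.45 − 33.95)/[(33.95+43.45)/2] ≈ 0.2455.
E_xy = -0.1623/0.2455 ≈ -0.661.
E_xy < 0, so game consoles and video games are complements.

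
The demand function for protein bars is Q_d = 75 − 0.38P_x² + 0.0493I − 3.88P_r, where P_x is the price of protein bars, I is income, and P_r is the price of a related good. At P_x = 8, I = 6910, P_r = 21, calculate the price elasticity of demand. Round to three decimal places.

Substituting, Q_d = 75 − 0.38(8)² + 0.0493(6910) − 3.88(21) = 75 − 24.32 + 340.663 − 81.48 = 309.863.
∂Q_d/∂P_x = −2·0.38·P_x = -6.08, so E_p = -6.08·(8/309.863) ≈ -0.157.
|E_p| < 1: demand is inelastic.

-0.157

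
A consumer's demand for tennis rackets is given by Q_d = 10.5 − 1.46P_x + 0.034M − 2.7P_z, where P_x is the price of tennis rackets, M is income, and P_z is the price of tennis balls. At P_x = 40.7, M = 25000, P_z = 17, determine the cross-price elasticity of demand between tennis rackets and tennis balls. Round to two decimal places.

-0.06

First evaluate Q_d: 10.5 − 1.46(40.7) + 0.034(25000) − 2.7(17) = 10.5 − 59.422 + 850 − 45.9 = 755.178.
∂Q_d/∂P_z = −2.7, so E_xy = -2.7·(17/755.178) ≈ -0.06.
E_xy < 0: the goods are complements.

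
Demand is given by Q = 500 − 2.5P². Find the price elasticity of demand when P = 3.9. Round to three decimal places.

-0.165

At P = 3.9, Q = 461.975.
dQ/dP = −2·2.5·P = −19.5.
Point elasticity E = (dQ/dP)·(P/Q) = -19.5 × 3.9/461.975 ≈ -0.165.
|E| < 1, so demand is inelastic at this price.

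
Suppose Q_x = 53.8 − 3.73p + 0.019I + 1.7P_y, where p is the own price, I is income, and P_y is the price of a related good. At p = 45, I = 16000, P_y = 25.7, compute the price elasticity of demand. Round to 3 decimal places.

Substituting, Q_x = 53.8 − 3.73(45) + 0.019(16000) + 1.7(25.7) = 53.8 − 167.85 + 304 + 43.69 = 233.64.
∂Q_x/∂p = −3.73, so E_p = (−3.73)·(45/233.64) ≈ -0.718.
|E_p| < 1: demand is inelastic.

-0.718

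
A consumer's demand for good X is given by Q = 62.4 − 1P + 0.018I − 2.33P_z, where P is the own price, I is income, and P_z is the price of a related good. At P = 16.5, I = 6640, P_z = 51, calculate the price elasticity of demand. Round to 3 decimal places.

First evaluate Q: 62.4 − 1(16.5) + 0.018(6640) − 2.33(51) = 62.4 − 16.5 + 119.52 − 118.83 = 46.59.
∂Q/∂P = −1, so E_p = (−1)·(16.5/46.59) ≈ -0.354.
|E_p| < 1: demand is inelastic.

-0.354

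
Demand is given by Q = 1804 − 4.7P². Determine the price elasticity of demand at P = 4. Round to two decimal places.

At P = 4, Q = 1728.8.
dQ/dP = −2·4.7·P = −37.6.
Point elasticity E = (dQ/dP)·(P/Q) = -37.6 × 4/1728.8 ≈ -0.09.
|E| < 1, so demand is inelastic at this price.

-0.09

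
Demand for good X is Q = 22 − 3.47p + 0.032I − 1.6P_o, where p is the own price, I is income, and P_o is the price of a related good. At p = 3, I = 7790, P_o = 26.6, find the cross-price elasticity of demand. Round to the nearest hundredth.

-0.19

Substituting, Q = 22 − 3.47(3) + 0.032(7790) − 1.6(26.6) = 22 − 10.41 + 249.28 − 42.56 = 218.31.
∂Q/∂P_o = −1.6, so E_xy = -1.6·(26.6/218.31) ≈ -0.19.
E_xy < 0: the goods are complements.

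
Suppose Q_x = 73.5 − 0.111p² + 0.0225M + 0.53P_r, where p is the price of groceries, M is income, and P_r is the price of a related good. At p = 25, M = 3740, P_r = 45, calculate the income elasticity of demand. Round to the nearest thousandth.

0.751

Substituting, Q_x = 73.5 − 0.111(25)² + 0.0225(3740) + 0.53(45) = 73.5 − 69.375 + 84.15 + 23.85 = 112.125.
∂Q_x/∂M = +0.0225, so E_I = 0.0225·(3740/112.125) ≈ 0.751.
E_I ∈ (0,1): normal good (necessity).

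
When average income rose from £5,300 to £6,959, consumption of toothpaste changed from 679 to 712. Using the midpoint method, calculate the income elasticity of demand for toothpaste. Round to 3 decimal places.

%ΔQ = (712 − 679)/[(679+712)/2] = 33/695.5 ≈ 0.0474.
%ΔM = (6,959 − 5,300)/[(5,300+6,959)/2] = 1659/6129.5 ≈ 0.2707.
E_I = %ΔQ/%ΔM ≈ 0.175.
E_I ∈ (0,1): normal good (necessity).

0.175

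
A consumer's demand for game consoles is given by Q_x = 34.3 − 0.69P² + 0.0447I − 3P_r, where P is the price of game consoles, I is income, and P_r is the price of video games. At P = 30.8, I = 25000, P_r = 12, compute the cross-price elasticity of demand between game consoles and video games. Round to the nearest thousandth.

-0.078

First evaluate Q_x: 34.3 − 0.69(30.8)² + 0.0447(25000) − 3(12) = 34.3 − 654.5616 + 1117.5 − 36 = 461.2384.
∂Q_x/∂P_r = −3, so E_xy = -3·(12/461.2384) ≈ -0.078.
E_xy < 0: the goods are complements.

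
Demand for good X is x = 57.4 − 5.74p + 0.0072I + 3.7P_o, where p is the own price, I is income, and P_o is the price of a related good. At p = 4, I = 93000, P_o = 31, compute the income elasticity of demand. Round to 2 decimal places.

First evaluate x: 57.4 − 5.74(4) + 0.0072(93000) + 3.7(31) = 57.4 − 22.96 + 669.6 + 114.7 = 818.74.
∂x/∂I = +0.0072, so E_I = 0.0072·(93000/818.74) ≈ 0.82.
E_I ∈ (0,1): normal good (necessity).

0.82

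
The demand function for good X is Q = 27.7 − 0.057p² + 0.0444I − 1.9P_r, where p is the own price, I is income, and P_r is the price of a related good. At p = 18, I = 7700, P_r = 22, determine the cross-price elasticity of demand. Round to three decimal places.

-0.135

Q = 27.7 − 0.057(18)² + 0.0444(7700) − 1.9(22) = 27.7 − 18.468 + 341.88 − 41.8 = 309.312.
∂Q/∂P_r = −1.9, so E_xy = -1.9·(22/309.312) ≈ -0.135.
E_xy < 0: the goods are complements.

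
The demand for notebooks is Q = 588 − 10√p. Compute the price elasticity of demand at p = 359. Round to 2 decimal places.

-0.24

At p = 359, Q = 398.527.
dQ/dp = −10/(2√p) = −10/(2·18.9473).
Point elasticity E = (dQ/dp)·(p/Q) = -0.2639 × 359/398.527 ≈ -0.24.
|E| < 1, so demand is inelastic at this price.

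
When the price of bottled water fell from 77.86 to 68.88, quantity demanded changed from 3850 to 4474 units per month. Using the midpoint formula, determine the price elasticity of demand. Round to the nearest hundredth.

-1.22

%ΔQ = (4474 − 3850)/[(3850 + 4474)/2] = 624/4162 ≈ 0.1499.
%Δp = (68.88 − 77.86)/[(77.86 + 68.88)/2] = -8.98/73.37 ≈ -0.1224.
Arc elasticity E = %ΔQ/%Δp ≈ 0.1499/-0.1224 ≈ -1.22.
|E| > 1: demand is elastic over this range.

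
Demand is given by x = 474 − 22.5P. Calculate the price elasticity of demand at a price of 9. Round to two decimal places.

At P = 9, x = 271.5.
dx/dP = −22.5.
Point elasticity E = (dx/dP)·(P/x) = -22.5 × 9/271.5 ≈ -0.75.
|E| < 1, so demand is inelastic at this price.

-0.75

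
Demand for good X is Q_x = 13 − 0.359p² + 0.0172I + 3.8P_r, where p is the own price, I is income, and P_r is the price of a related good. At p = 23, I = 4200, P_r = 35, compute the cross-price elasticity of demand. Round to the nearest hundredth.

4.69

Q_x = 13 − 0.359(23)² + 0.0172(4200) + 3.8(35) = 13 − 189.911 + 72.24 + 133 = 28.329.
∂Q_x/∂P_r = +3.8, so E_xy = 3.8·(35/28.329) ≈ 4.69.
E_xy > 0: the goods are substitutes.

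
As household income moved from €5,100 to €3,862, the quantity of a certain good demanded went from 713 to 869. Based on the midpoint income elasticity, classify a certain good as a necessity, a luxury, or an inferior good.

%ΔQ = (869 − 713)/[(713+869)/2] = 156/791 ≈ 0.1972.
%ΔI = (3,862 − 5,100)/[(5,100+3,862)/2] = -1238/4481 ≈ -0.2763.
E_I = %ΔQ/%ΔI ≈ -0.714.
E_I < 0: inferior good.

inferior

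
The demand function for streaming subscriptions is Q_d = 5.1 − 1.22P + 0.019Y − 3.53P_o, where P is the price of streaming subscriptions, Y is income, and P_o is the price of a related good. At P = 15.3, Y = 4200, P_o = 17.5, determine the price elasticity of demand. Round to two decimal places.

-4.19

Substituting, Q_d = 5.1 − 1.22(15.3) + 0.019(4200) − 3.53(17.5) = 5.1 − 18.666 + 79.8 − 61.775 = 4.459.
∂Q_d/∂P = −1.22, so E_p = (−1.22)·(15.3/4.459) ≈ -4.19.
|E_p| > 1: demand is elastic.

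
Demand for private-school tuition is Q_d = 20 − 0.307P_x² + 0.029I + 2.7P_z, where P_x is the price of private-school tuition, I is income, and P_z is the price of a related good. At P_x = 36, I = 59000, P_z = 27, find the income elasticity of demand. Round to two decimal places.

Substituting, Q_d = 20 − 0.307(36)² + 0.029(59000) + 2.7(27) = 20 − 397.872 + 1711 + 72.9 = 1406.028.
∂Q_d/∂I = +0.029, so E_I = 0.029·(59000/1406.028) ≈ 1.22.
E_I > 1: normal good (luxury).

1.22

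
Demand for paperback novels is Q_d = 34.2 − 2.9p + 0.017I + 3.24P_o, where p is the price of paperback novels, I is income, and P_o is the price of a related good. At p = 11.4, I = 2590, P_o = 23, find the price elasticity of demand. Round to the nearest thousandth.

At the given point, Q_d = 34.2 − 2.9(11.4) + 0.017(2590) + 3.24(23) = 34.2 − 33.06 + 44.03 + 74.52 = 119.69.
∂Q_d/∂p = −2.9, so E_p = (−2.9)·(11.4/119.69) ≈ -0.276.
|E_p| < 1: demand is inelastic.

-0.276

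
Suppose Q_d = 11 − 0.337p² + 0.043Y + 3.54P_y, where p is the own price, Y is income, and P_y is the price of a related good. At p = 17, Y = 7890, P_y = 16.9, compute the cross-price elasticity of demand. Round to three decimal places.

0.191

Q_d = 11 − 0.337(17)² + 0.043(7890) + 3.54(16.9) = 11 − 97.393 + 339.27 + 59.826 = 312.703.
∂Q_d/∂P_y = +3.54, so E_xy = 3.54·(16.9/312.703) ≈ 0.191.
E_xy > 0: the goods are substitutes.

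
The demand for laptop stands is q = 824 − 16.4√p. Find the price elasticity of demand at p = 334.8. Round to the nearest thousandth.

At p = 334.8, q = 523.9203.
dq/dp = −16.4/(2√p) = −16.4/(2·18.2975).
Point elasticity E = (dq/dp)·(p/q) = -0.4481 × 334.8/523.9203 ≈ -0.286.
|E| < 1, so demand is inelastic at this price.

-0.286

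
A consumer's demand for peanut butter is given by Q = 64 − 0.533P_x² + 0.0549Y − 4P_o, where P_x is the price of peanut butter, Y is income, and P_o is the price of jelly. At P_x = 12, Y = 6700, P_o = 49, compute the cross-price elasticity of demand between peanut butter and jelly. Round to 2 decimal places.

First evaluate Q: 64 − 0.533(12)² + 0.0549(6700) − 4(49) = 64 − 76.752 + 367.83 − 196 = 159.078.
∂Q/∂P_o = −4, so E_xy = -4·(49/159.078) ≈ -1.23.
E_xy < 0: the goods are complements.

-1.23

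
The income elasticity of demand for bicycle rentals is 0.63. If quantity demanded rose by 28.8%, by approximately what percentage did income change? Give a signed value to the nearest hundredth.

%ΔQ ≈ E × %ΔI ⇒ %ΔI = %ΔQ / E = (28.8%)/(0.63) ≈ 45.71%.

45.71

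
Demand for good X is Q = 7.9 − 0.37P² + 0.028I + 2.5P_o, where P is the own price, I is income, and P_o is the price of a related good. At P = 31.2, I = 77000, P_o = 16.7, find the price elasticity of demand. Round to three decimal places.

-0.390

Evaluating quantity at (P, I, P_o) gives Q = 7.9 − 0.37(31.2)² + 0.028(77000) + 2.5(16.7) = 7.9 − 360.1728 + 2156 + 41.75 = 1845.4772.
∂Q/∂P = −2·0.37·P = -23.088, so E_p = -23.088·(31.2/1845.4772) ≈ -0.390.
|E_p| < 1: demand is inelastic.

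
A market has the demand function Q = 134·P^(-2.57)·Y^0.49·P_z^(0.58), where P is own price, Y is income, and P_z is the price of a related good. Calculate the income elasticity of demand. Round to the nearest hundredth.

For a Cobb–Douglas (constant-elasticity) form Q = A·Y^α·…, the elasticity with respect to Y equals the exponent α at every point.
Here the exponent on Y is 0.49, so the income elasticity of demand is 0.49.

0.49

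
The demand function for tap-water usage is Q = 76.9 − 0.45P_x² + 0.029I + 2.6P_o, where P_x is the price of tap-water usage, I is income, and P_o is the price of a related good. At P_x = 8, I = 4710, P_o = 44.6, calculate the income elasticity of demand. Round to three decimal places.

0.454

Evaluating quantity at (P_x, I, P_o) gives Q = 76.9 − 0.45(8)² + 0.029(4710) + 2.6(44.6) = 76.9 − 28.8 + 136.59 + 115.96 = 300.65.
∂Q/∂I = +0.029, so E_I = 0.029·(4710/300.65) ≈ 0.454.
E_I ∈ (0,1): normal good (necessity).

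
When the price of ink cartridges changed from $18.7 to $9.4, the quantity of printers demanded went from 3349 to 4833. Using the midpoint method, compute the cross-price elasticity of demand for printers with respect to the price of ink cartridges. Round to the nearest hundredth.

%ΔQ_x = (4833 − 3349)/[(3349+4833)/2] = 1484/4091 ≈ 0.3627.
%ΔP_y = (9.4 − 18.7)/[(18.7+9.4)/2] ≈ -0.6619.
E_xy = 0.3627/-0.6619 ≈ -0.55.
E_xy < 0, so printers and ink cartridges are complements.

-0.55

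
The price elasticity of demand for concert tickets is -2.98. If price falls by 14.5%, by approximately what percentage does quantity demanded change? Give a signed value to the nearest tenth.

%ΔQ ≈ E × %ΔP = (-2.98) × (-14.5%) ≈ 43.2%.

43.2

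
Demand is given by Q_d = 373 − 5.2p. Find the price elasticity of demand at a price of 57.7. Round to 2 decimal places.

At p = 57.7, Q_d = 72.96.
dQ_d/dp = −5.2.
Point elasticity E = (dQ_d/dp)·(p/Q_d) = -5.2 × 57.7/72.96 ≈ -4.11.
|E| > 1, so demand is elastic at this price.

-4.11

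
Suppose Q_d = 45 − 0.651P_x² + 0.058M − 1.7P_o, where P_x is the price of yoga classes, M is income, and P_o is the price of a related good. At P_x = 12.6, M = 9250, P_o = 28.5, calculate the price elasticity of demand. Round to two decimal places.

Q_d = 45 − 0.651(12.6)² + 0.058(9250) − 1.7(28.5) = 45 − 103.3528 + 536.5 − 48.45 = 429.6972.
∂Q_d/∂P_x = −2·0.651·P_x = -16.4052, so E_p = -16.4052·(12.6/429.6972) ≈ -0.48.
|E_p| < 1: demand is inelastic.

-0.48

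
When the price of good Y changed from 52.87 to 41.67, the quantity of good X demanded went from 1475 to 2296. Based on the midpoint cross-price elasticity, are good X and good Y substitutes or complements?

complements

%ΔQ_x = (2296 − 1475)/[(1475+2296)/2] = 821/1885.5 ≈ 0.4354.
%ΔP_y = (41.67 − 52.87)/[(52.87+41.67)/2] ≈ -0.2369.
E_xy = 0.4354/-0.2369 ≈ -1.838.
E_xy < 0, so the goods are complements.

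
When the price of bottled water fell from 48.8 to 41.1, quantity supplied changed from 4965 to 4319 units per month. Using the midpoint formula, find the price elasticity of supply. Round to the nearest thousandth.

%ΔQ = (4319 − 4965)/[(4965 + 4319)/2] = -646/4642 ≈ -0.1392.
%Δp = (41.1 − 48.8)/[(48.8 + 41.1)/2] = -7.7/44.95 ≈ -0.1713.
Arc elasticity E = %ΔQ/%Δp ≈ -0.1392/-0.1713 ≈ 0.812.
|E| < 1: supply is inelastic over this range.

0.812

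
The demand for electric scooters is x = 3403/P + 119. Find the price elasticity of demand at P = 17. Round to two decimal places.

-0.63

At P = 17, x = 319.1765.
dx/dP = −3403/P² = −11.7751.
Point elasticity E = (dx/dP)·(P/x) = -11.7751 × 17/319.1765 ≈ -0.63.
|E| < 1, so demand is inelastic at this price.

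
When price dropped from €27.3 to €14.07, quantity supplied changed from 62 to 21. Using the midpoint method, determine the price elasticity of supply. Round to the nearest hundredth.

%ΔQ = (21 − 62)/[(62 + 21)/2] = -41/41.5 ≈ -0.9880.
%ΔP = (14.07 − 27.3)/[(27.3 + 14.07)/2] = -13.23/20.685 ≈ -0.6396.
Arc elasticity E = %ΔQ/%ΔP ≈ -0.9880/-0.6396 ≈ 1.54.
|E| > 1: supply is elastic over this range.

1.54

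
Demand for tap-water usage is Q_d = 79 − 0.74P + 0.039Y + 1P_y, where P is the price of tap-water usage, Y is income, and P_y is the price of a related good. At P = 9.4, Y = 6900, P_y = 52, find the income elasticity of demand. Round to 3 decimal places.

Substituting, Q_d = 79 − 0.74(9.4) + 0.039(6900) + 1(52) = 79 − 6.956 + 269.1 + 52 = 393.144.
∂Q_d/∂Y = +0.039, so E_I = 0.039·(6900/393.144) ≈ 0.684.
E_I ∈ (0,1): normal good (necessity).

0.684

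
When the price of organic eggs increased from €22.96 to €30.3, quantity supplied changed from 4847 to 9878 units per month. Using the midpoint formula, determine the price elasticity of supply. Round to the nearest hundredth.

%Δq = (9878 − 4847)/[(4847 + 9878)/2] = 5031/7362.5 ≈ 0.6833.
%ΔP = (30.3 − 22.96)/[(22.96 + 30.3)/2] = 7.34/26.63 ≈ 0.2756.
Arc elasticity E = %Δq/%ΔP ≈ 0.6833/0.2756 ≈ 2.48.
|E| > 1: supply is elastic over this range.

2.48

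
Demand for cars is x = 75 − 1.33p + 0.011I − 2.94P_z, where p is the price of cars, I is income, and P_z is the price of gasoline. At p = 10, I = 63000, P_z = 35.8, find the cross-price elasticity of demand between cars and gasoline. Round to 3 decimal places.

-0.162

First evaluate x: 75 − 1.33(10) + 0.011(63000) − 2.94(35.8) = 75 − 13.3 + 693 − 105.252 = 649.448.
∂x/∂P_z = −2.94, so E_xy = -2.94·(35.8/649.448) ≈ -0.162.
E_xy < 0: the goods are complements.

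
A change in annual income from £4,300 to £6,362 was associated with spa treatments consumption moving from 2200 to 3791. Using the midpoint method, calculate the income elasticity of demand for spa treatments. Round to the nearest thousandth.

1.373

%ΔQ = (3791 − 2200)/[(2200+3791)/2] = 1591/2995.5 ≈ 0.5311.
%ΔM = (6,362 − 4,300)/[(4,300+6,362)/2] = 2062/5331 ≈ 0.3868.
E_I = %ΔQ/%ΔM ≈ 1.373.
E_I > 1: normal good (luxury).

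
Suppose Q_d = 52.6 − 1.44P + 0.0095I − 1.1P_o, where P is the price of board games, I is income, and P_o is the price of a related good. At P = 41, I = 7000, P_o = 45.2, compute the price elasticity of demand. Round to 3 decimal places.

-5.710

Q_d = 52.6 − 1.44(41) + 0.0095(7000) − 1.1(45.2) = 52.6 − 59.04 + 66.5 − 49.72 = 10.34.
∂Q_d/∂P = −1.44, so E_p = (−1.44)·(41/10.34) ≈ -5.710.
|E_p| > 1: demand is elastic.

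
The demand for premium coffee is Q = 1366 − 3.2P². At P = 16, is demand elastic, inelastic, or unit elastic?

At P = 16, Q = 546.8.
dQ/dP = −2·3.2·P = −102.4.
Point elasticity E = (dQ/dP)·(P/Q) = -102.4 × 16/546.8 ≈ -2.996.
|E| ≈ 2.996 > 1, so demand is elastic.

elastic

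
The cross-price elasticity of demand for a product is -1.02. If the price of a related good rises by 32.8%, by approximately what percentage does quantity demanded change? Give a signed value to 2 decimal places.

-33.46

%ΔQ ≈ E × %ΔP_y = (-1.02) × (32.8%) ≈ -33.46%.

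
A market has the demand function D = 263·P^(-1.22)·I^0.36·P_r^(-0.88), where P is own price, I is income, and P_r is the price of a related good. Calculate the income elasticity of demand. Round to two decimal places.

For a Cobb–Douglas (constant-elasticity) form D = A·I^α·…, the elasticity with respect to I equals the exponent α at every point.
Here the exponent on I is 0.36, so the income elasticity of demand is 0.36.

0.36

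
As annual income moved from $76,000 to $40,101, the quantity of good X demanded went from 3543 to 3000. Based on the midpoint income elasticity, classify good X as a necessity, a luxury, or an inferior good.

%ΔQ = (3000 − 3543)/[(3543+3000)/2] = -543/3271.5 ≈ -0.1660.
%ΔY = (40,101 − 76,000)/[(76,000+40,101)/2] = -35899/58050.5 ≈ -0.6184.
E_I = %ΔQ/%ΔY ≈ 0.268.
E_I ∈ (0,1): normal good (necessity).

necessity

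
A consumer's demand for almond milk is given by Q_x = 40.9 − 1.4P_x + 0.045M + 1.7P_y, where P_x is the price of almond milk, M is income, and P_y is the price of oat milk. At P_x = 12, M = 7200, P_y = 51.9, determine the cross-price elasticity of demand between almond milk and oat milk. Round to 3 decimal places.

Evaluating quantity at (P_x, M, P_y) gives Q_x = 40.9 − 1.4(12) + 0.045(7200) + 1.7(51.9) = 40.9 − 16.8 + 324 + 88.23 = 436.33.
∂Q_x/∂P_y = +1.7, so E_xy = 1.7·(51.9/436.33) ≈ 0.202.
E_xy > 0: the goods are substitutes.

0.202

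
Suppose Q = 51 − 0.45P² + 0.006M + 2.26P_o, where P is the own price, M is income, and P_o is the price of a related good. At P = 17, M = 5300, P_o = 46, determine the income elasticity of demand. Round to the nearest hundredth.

0.56

Substituting, Q = 51 − 0.45(17)² + 0.006(5300) + 2.26(46) = 51 − 130.05 + 31.8 + 103.96 = 56.71.
∂Q/∂M = +0.006, so E_I = 0.006·(5300/56.71) ≈ 0.56.
E_I ∈ (0,1): normal good (necessity).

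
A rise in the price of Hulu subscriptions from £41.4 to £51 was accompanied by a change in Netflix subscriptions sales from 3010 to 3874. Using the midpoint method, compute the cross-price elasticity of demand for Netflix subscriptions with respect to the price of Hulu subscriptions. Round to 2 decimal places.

1.21

%ΔQ_x = (3874 − 3010)/[(3010+3874)/2] = 864/3442 ≈ 0.2510.
%ΔP_y = (51 − 41.4)/[(41.4+51)/2] ≈ 0.2078.
E_xy = 0.2510/0.2078 ≈ 1.21.
E_xy > 0, so Netflix subscriptions and Hulu subscriptions are substitutes.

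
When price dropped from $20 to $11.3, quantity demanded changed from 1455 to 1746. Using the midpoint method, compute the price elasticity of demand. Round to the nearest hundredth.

-0.33

%Δq = (1746 − 1455)/[(1455 + 1746)/2] = 291/1600.5 ≈ 0.1818.
%ΔP = (11.3 − 20)/[(20 + 11.3)/2] = -8.7/15.65 ≈ -0.5559.
Arc elasticity E = %Δq/%ΔP ≈ 0.1818/-0.5559 ≈ -0.33.
|E| < 1: demand is inelastic over this range.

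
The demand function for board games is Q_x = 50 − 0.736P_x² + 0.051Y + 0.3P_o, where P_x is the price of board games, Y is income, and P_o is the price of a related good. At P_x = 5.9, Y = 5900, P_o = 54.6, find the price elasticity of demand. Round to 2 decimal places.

At the given point, Q_x = 50 − 0.736(5.9)² + 0.051(5900) + 0.3(54.6) = 50 − 25.6202 + 300.9 + 16.38 = 341.6598.
∂Q_x/∂P_x = −2·0.736·P_x = -8.6848, so E_p = -8.6848·(5.9/341.6598) ≈ -0.15.
|E_p| < 1: demand is inelastic.

-0.15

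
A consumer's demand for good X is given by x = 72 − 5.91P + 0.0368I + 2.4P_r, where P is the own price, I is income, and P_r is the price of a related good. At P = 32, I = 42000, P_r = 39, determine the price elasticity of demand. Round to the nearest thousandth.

First evaluate x: 72 − 5.91(32) + 0.0368(42000) + 2.4(39) = 72 − 189.12 + 1545.6 + 93.6 = 1522.08.
∂x/∂P = −5.91, so E_p = (−5.91)·(32/1522.08) ≈ -0.124.
|E_p| < 1: demand is inelastic.

-0.124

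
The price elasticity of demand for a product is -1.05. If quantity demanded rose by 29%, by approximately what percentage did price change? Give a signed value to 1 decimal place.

-27.6

%ΔQ ≈ E × %ΔP ⇒ %ΔP = %ΔQ / E = (29%)/(-1.05) ≈ -27.6%.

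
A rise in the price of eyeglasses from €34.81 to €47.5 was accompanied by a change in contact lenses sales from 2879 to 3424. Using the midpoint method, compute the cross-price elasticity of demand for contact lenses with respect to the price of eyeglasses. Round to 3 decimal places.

%ΔQ_x = (3424 − 2879)/[(2879+3424)/2] = 545/3151.5 ≈ 0.1729.
%ΔP_y = (47.5 − 34.81)/[(34.81+47.5)/2] ≈ 0.3083.
E_xy = 0.1729/0.3083 ≈ 0.561.
E_xy > 0, so contact lenses and eyeglasses are substitutes.

0.561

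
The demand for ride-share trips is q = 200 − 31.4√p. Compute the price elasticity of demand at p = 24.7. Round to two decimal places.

-1.78

At p = 24.7, q = 43.9448.
dq/dp = −31.4/(2√p) = −31.4/(2·4.9699).
Point elasticity E = (dq/dp)·(p/q) = -3.159 × 24.7/43.9448 ≈ -1.78.
|E| > 1, so demand is elastic at this price.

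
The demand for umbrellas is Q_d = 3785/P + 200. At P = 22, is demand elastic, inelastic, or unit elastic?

At P = 22, Q_d = 372.0455.
dQ_d/dP = −3785/P² = −7.8202.
Point elasticity E = (dQ_d/dP)·(P/Q_d) = -7.8202 × 22/372.0455 ≈ -0.462.
|E| ≈ 0.462 < 1, so demand is inelastic.

inelastic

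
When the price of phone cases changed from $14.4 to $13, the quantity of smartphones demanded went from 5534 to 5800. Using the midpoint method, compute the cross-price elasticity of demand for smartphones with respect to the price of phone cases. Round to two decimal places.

-0.46

%ΔQ_x = (5800 − 5534)/[(5534+5800)/2] = 266/5667 ≈ 0.0469.
%ΔP_y = (13 − 14.4)/[(14.4+13)/2] ≈ -0.1022.
E_xy = 0.0469/-0.1022 ≈ -0.46.
E_xy < 0, so smartphones and phone cases are complements.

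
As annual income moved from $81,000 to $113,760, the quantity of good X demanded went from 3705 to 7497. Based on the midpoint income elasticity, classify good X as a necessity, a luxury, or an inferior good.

%ΔQ = (7497 − 3705)/[(3705+7497)/2] = 3792/5601 ≈ 0.6770.
%ΔI = (113,760 − 81,000)/[(81,000+113,760)/2] = 32760/97380 ≈ 0.3364.
E_I = %ΔQ/%ΔI ≈ 2.012.
E_I > 1: normal good (luxury).

luxury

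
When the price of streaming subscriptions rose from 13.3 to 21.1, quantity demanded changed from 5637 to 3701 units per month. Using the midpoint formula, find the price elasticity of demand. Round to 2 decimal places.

%Δq = (3701 − 5637)/[(5637 + 3701)/2] = -1936/4669 ≈ -0.4146.
%ΔP = (21.1 − 13.3)/[(13.3 + 21.1)/2] = 7.8/17.2 ≈ 0.4535.
Arc elasticity E = %Δq/%ΔP ≈ -0.4146/0.4535 ≈ -0.91.
|E| < 1: demand is inelastic over this range.

-0.91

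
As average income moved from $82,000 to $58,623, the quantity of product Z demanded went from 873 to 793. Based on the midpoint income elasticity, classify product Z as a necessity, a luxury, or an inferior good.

%ΔQ = (793 − 873)/[(873+793)/2] = -80/833 ≈ -0.0960.
%ΔI = (58,623 − 82,000)/[(82,000+58,623)/2] = -23377/70311.5 ≈ -0.3325.
E_I = %ΔQ/%ΔI ≈ 0.289.
E_I ∈ (0,1): normal good (necessity).

necessity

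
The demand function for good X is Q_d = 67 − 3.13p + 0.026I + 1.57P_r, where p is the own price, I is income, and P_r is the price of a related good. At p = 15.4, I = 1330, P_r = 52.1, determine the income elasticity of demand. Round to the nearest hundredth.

First evaluate Q_d: 67 − 3.13(15.4) + 0.026(1330) + 1.57(52.1) = 67 − 48.202 + 34.58 + 81.797 = 135.175.
∂Q_d/∂I = +0.026, so E_I = 0.026·(1330/135.175) ≈ 0.26.
E_I ∈ (0,1): normal good (necessity).

0.26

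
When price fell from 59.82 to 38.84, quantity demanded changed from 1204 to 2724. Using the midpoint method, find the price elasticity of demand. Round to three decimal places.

%ΔQ = (2724 − 1204)/[(1204 + 2724)/2] = 1520/1964 ≈ 0.7739.
%Δp = (38.84 − 59.82)/[(59.82 + 38.84)/2] = -20.98/49.33 ≈ -0.4253.
Arc elasticity E = %ΔQ/%Δp ≈ 0.7739/-0.4253 ≈ -1.820.
|E| > 1: demand is elastic over this range.

-1.820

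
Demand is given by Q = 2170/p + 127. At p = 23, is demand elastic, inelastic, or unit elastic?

At p = 23, Q = 221.3478.
dQ/dp = −2170/p² = −4.1021.
Point elasticity E = (dQ/dp)·(p/Q) = -4.1021 × 23/221.3478 ≈ -0.426.
|E| ≈ 0.426 < 1, so demand is inelastic.

inelastic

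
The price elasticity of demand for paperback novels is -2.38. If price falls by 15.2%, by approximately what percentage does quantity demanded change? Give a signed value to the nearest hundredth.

%ΔQ ≈ E × %ΔP = (-2.38) × (-15.2%) ≈ 36.18%.

36.18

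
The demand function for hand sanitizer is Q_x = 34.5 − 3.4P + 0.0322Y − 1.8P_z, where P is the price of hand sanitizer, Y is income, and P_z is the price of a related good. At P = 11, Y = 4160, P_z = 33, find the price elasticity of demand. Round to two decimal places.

At the given point, Q_x = 34.5 − 3.4(11) + 0.0322(4160) − 1.8(33) = 34.5 − 37.4 + 133.952 − 59.4 = 71.652.
∂Q_x/∂P = −3.4, so E_p = (−3.4)·(11/71.652) ≈ -0.52.
|E_p| < 1: demand is inelastic.

-0.52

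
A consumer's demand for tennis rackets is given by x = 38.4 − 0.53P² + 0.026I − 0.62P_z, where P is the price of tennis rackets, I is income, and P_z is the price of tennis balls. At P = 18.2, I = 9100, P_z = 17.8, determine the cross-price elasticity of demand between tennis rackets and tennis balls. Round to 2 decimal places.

-0.12

Evaluating quantity at (P, I, P_z) gives x = 38.4 − 0.53(18.2)² + 0.026(9100) − 0.62(17.8) = 38.4 − 175.5572 + 236.6 − 11.036 = 88.4068.
∂x/∂P_z = −0.62, so E_xy = -0.62·(17.8/88.4068) ≈ -0.12.
E_xy < 0: the goods are complements.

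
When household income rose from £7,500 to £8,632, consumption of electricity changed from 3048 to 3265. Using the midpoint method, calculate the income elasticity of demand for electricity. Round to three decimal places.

%ΔQ = (3265 − 3048)/[(3048+3265)/2] = 217/3156.5 ≈ 0.0687.
%ΔI = (8,632 − 7,500)/[(7,500+8,632)/2] = 1132/8066 ≈ 0.1403.
E_I = %ΔQ/%ΔI ≈ 0.490.
E_I ∈ (0,1): normal good (necessity).

0.490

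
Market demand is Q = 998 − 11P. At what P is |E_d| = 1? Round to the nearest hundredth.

For linear demand Q = a − bP, E = −bP/(a − bP). |E| = 1 ⇒ bP = a − bP ⇒ P = a/(2b).
P = 998/(2·11) ≈ 45.36.

45.36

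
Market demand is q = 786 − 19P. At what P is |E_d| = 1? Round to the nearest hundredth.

For linear demand q = a − bP, E = −bP/(a − bP). |E| = 1 ⇒ bP = a − bP ⇒ P = a/(2b).
P = 786/(2·19) ≈ 20.68.

20.68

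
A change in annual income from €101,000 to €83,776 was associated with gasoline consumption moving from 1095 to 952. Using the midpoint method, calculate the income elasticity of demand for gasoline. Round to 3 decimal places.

0.749

%ΔQ = (952 − 1095)/[(1095+952)/2] = -143/1023.5 ≈ -0.1397.
%ΔM = (83,776 − 101,000)/[(101,000+83,776)/2] = -17224/92388 ≈ -0.1864.
E_I = %ΔQ/%ΔM ≈ 0.749.
E_I ∈ (0,1): normal good (necessity).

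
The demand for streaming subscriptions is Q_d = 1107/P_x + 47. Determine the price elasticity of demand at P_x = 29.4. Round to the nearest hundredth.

-0.44

At P_x = 29.4, Q_d = 84.6531.
dQ_d/dP_x = −1107/P_x² = −1.2807.
Point elasticity E = (dQ_d/dP_x)·(P_x/Q_d) = -1.2807 × 29.4/84.6531 ≈ -0.44.
|E| < 1, so demand is inelastic at this price.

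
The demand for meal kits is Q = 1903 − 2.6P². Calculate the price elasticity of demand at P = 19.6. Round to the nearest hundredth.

-2.21

At P = 19.6, Q = 904.184.
dQ/dP = −2·2.6·P = −101.92.
Point elasticity E = (dQ/dP)·(P/Q) = -101.92 × 19.6/904.184 ≈ -2.21.
|E| > 1, so demand is elastic at this price.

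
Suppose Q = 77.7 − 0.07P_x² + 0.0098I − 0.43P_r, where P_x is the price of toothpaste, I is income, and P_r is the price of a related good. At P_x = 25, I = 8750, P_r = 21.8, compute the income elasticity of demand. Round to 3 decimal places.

0.777

Q = 77.7 − 0.07(25)² + 0.0098(8750) − 0.43(21.8) = 77.7 − 43.75 + 85.75 − 9.374 = 110.326.
∂Q/∂I = +0.0098, so E_I = 0.0098·(8750/110.326) ≈ 0.777.
E_I ∈ (0,1): normal good (necessity).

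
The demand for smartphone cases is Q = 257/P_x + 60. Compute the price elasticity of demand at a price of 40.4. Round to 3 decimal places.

-0.096

At P_x = 40.4, Q = 66.3614.
dQ/dP_x = −257/P_x² = −0.1575.
Point elasticity E = (dQ/dP_x)·(P_x/Q) = -0.1575 × 40.4/66.3614 ≈ -0.096.
|E| < 1, so demand is inelastic at this price.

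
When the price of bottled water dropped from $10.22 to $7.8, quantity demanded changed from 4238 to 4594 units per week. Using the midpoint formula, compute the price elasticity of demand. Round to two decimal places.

%Δq = (4594 − 4238)/[(4238 + 4594)/2] = 356/4416 ≈ 0.0806.
%Δp = (7.8 − 10.22)/[(10.22 + 7.8)/2] = -2.42/9.01 ≈ -0.2686.
Arc elasticity E = %Δq/%Δp ≈ 0.0806/-0.2686 ≈ -0.30.
|E| < 1: demand is inelastic over this range.

-0.30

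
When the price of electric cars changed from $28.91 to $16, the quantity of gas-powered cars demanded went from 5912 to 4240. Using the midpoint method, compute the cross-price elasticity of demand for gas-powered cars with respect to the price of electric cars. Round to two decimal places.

0.57

%ΔQ_x = (4240 − 5912)/[(5912+4240)/2] = -1672/5076 ≈ -0.3294.
%ΔP_y = (16 − 28.91)/[(28.91+16)/2] ≈ -0.5749.
E_xy = -0.3294/-0.5749 ≈ 0.57.
E_xy > 0, so gas-powered cars and electric cars are substitutes.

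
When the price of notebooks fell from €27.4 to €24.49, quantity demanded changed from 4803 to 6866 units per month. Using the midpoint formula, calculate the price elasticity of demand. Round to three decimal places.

%Δq = (6866 − 4803)/[(4803 + 6866)/2] = 2063/5834.5 ≈ 0.3536.
%ΔP = (24.49 − 27.4)/[(27.4 + 24.49)/2] = -2.91/25.945 ≈ -0.1122.
Arc elasticity E = %Δq/%ΔP ≈ 0.3536/-0.1122 ≈ -3.153.
|E| > 1: demand is elastic over this range.

-3.153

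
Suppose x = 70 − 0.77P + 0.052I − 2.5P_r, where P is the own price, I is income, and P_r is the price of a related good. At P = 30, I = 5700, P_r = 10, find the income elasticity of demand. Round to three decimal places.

x = 70 − 0.77(30) + 0.052(5700) − 2.5(10) = 70 − 23.1 + 296.4 − 25 = 318.3.
∂x/∂I = +0.052, so E_I = 0.052·(5700/318.3) ≈ 0.931.
E_I ∈ (0,1): normal good (necessity).

0.931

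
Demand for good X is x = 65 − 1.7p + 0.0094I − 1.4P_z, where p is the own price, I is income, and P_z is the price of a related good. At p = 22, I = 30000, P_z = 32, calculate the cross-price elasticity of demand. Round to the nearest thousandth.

Evaluating quantity at (p, I, P_z) gives x = 65 − 1.7(22) + 0.0094(30000) − 1.4(32) = 65 − 37.4 + 282 − 44.8 = 264.8.
∂x/∂P_z = −1.4, so E_xy = -1.4·(32/264.8) ≈ -0.169.
E_xy < 0: the goods are complements.

-0.169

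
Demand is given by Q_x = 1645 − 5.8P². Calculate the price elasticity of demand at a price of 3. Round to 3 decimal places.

At P = 3, Q_x = 1592.8.
dQ_x/dP = −2·5.8·P = −34.8.
Point elasticity E = (dQ_x/dP)·(P/Q_x) = -34.8 × 3/1592.8 ≈ -0.066.
|E| < 1, so demand is inelastic at this price.

-0.066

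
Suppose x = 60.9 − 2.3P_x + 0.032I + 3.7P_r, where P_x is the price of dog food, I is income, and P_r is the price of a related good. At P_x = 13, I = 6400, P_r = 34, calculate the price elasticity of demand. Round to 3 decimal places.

At the given point, x = 60.9 − 2.3(13) + 0.032(6400) + 3.7(34) = 60.9 − 29.9 + 204.8 + 125.8 = 361.6.
∂x/∂P_x = −2.3, so E_p = (−2.3)·(13/361.6) ≈ -0.083.
|E_p| < 1: demand is inelastic.

-0.083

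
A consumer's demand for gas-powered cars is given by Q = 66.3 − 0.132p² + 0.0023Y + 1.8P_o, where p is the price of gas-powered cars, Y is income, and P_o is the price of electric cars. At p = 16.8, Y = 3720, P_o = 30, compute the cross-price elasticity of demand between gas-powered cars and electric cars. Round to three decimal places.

0.590

Substituting, Q = 66.3 − 0.132(16.8)² + 0.0023(3720) + 1.8(30) = 66.3 − 37.2557 + 8.556 + 54 = 91.6003.
∂Q/∂P_o = +1.8, so E_xy = 1.8·(30/91.6003) ≈ 0.590.
E_xy > 0: the goods are substitutes.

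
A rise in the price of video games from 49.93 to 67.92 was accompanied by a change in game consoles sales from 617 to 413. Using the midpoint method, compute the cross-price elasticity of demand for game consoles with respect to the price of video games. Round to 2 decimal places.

%ΔQ_x = (413 − 617)/[(617+413)/2] = -204/515 ≈ -0.3961.
%ΔP_y = (67.92 − 49.93)/[(49.93+67.92)/2] ≈ 0.3053.
E_xy = -0.3961/0.3053 ≈ -1.30.
E_xy < 0, so game consoles and video games are complements.

-1.30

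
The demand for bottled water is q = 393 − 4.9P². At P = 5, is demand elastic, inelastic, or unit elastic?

inelastic

At P = 5, q = 270.5.
dq/dP = −2·4.9·P = −49.
Point elasticity E = (dq/dP)·(P/q) = -49 × 5/270.5 ≈ -0.906.
|E| ≈ 0.906 < 1, so demand is inelastic.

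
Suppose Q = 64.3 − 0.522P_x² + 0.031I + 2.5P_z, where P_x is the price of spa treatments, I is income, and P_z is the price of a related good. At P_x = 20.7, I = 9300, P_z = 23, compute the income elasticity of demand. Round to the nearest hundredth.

At the given point, Q = 64.3 − 0.522(20.7)² + 0.031(9300) + 2.5(23) = 64.3 − 223.6718 + 288.3 + 57.5 = 186.4282.
∂Q/∂I = +0.031, so E_I = 0.031·(9300/186.4282) ≈ 1.55.
E_I > 1: normal good (luxury).

1.55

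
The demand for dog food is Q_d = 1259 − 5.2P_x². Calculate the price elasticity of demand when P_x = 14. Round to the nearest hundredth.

At P_x = 14, Q_d = 239.8.
dQ_d/dP_x = −2·5.2·P_x = −145.6.
Point elasticity E = (dQ_d/dP_x)·(P_x/Q_d) = -145.6 × 14/239.8 ≈ -8.50.
|E| > 1, so demand is elastic at this price.

-8.50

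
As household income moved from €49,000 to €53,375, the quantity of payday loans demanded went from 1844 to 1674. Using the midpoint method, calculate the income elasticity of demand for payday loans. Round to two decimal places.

-1.13

%ΔQ = (1674 − 1844)/[(1844+1674)/2] = -170/1759 ≈ -0.0966.
%ΔI = (53,375 − 49,000)/[(49,000+53,375)/2] = 4375/51187.5 ≈ 0.0855.
E_I = %ΔQ/%ΔI ≈ -1.13.
E_I < 0: inferior good.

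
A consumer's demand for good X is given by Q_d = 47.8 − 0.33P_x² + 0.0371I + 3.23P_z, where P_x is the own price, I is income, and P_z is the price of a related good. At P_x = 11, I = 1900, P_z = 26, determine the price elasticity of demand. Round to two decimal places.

-0.49

Evaluating quantity at (P_x, I, P_z) gives Q_d = 47.8 − 0.33(11)² + 0.0371(1900) + 3.23(26) = 47.8 − 39.93 + 70.49 + 83.98 = 162.34.
∂Q_d/∂P_x = −2·0.33·P_x = -7.26, so E_p = -7.26·(11/162.34) ≈ -0.49.
|E_p| < 1: demand is inelastic.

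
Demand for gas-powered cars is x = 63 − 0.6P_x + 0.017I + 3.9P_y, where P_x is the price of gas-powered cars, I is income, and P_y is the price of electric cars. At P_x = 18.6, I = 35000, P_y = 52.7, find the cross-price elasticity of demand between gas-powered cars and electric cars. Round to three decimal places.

Substituting, x = 63 − 0.6(18.6) + 0.017(35000) + 3.9(52.7) = 63 − 11.16 + 595 + 205.53 = 852.37.
∂x/∂P_y = +3.9, so E_xy = 3.9·(52.7/852.37) ≈ 0.241.
E_xy > 0: the goods are substitutes.

0.241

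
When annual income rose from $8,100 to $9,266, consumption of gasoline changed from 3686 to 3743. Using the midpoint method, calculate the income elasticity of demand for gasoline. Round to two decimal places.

%ΔQ = (3743 − 3686)/[(3686+3743)/2] = 57/3714.5 ≈ 0.0153.
%ΔY = (9,266 − 8,100)/[(8,100+9,266)/2] = 1166/8683 ≈ 0.1343.
E_I = %ΔQ/%ΔY ≈ 0.11.
E_I ∈ (0,1): normal good (necessity).

0.11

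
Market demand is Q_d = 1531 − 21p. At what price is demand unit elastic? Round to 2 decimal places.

36.45

For linear demand Q_d = a − bp, E = −bp/(a − bp). |E| = 1 ⇒ bp = a − bp ⇒ p = a/(2b).
p = 1531/(2·21) ≈ 36.45.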